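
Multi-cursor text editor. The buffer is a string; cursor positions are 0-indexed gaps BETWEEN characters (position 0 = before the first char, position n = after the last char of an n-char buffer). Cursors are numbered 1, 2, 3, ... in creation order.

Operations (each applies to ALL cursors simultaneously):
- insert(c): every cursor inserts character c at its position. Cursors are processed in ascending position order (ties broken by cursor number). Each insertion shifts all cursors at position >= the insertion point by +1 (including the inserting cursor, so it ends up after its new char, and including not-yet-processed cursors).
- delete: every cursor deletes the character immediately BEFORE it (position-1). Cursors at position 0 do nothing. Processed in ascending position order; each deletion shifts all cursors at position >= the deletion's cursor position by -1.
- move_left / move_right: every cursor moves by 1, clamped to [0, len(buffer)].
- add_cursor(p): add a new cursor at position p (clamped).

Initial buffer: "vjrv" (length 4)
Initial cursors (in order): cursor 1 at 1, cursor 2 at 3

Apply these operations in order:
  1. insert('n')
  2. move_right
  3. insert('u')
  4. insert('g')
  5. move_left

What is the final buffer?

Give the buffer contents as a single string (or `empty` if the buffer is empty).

After op 1 (insert('n')): buffer="vnjrnv" (len 6), cursors c1@2 c2@5, authorship .1..2.
After op 2 (move_right): buffer="vnjrnv" (len 6), cursors c1@3 c2@6, authorship .1..2.
After op 3 (insert('u')): buffer="vnjurnvu" (len 8), cursors c1@4 c2@8, authorship .1.1.2.2
After op 4 (insert('g')): buffer="vnjugrnvug" (len 10), cursors c1@5 c2@10, authorship .1.11.2.22
After op 5 (move_left): buffer="vnjugrnvug" (len 10), cursors c1@4 c2@9, authorship .1.11.2.22

Answer: vnjugrnvug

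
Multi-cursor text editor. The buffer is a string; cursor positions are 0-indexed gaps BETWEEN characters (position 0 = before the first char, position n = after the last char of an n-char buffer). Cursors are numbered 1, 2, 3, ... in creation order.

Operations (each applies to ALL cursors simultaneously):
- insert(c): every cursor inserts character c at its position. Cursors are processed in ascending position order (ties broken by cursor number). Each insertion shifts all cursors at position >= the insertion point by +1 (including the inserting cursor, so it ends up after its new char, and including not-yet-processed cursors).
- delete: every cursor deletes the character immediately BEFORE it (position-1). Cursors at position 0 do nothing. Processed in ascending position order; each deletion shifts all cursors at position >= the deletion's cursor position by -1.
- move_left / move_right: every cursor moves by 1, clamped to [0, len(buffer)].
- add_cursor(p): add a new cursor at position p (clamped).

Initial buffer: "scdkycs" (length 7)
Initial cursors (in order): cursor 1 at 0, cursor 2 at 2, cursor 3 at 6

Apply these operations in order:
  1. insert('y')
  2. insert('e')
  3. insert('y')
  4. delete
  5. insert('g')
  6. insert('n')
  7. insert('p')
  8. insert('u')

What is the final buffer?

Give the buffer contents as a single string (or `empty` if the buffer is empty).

After op 1 (insert('y')): buffer="yscydkycys" (len 10), cursors c1@1 c2@4 c3@9, authorship 1..2....3.
After op 2 (insert('e')): buffer="yescyedkycyes" (len 13), cursors c1@2 c2@6 c3@12, authorship 11..22....33.
After op 3 (insert('y')): buffer="yeyscyeydkycyeys" (len 16), cursors c1@3 c2@8 c3@15, authorship 111..222....333.
After op 4 (delete): buffer="yescyedkycyes" (len 13), cursors c1@2 c2@6 c3@12, authorship 11..22....33.
After op 5 (insert('g')): buffer="yegscyegdkycyegs" (len 16), cursors c1@3 c2@8 c3@15, authorship 111..222....333.
After op 6 (insert('n')): buffer="yegnscyegndkycyegns" (len 19), cursors c1@4 c2@10 c3@18, authorship 1111..2222....3333.
After op 7 (insert('p')): buffer="yegnpscyegnpdkycyegnps" (len 22), cursors c1@5 c2@12 c3@21, authorship 11111..22222....33333.
After op 8 (insert('u')): buffer="yegnpuscyegnpudkycyegnpus" (len 25), cursors c1@6 c2@14 c3@24, authorship 111111..222222....333333.

Answer: yegnpuscyegnpudkycyegnpus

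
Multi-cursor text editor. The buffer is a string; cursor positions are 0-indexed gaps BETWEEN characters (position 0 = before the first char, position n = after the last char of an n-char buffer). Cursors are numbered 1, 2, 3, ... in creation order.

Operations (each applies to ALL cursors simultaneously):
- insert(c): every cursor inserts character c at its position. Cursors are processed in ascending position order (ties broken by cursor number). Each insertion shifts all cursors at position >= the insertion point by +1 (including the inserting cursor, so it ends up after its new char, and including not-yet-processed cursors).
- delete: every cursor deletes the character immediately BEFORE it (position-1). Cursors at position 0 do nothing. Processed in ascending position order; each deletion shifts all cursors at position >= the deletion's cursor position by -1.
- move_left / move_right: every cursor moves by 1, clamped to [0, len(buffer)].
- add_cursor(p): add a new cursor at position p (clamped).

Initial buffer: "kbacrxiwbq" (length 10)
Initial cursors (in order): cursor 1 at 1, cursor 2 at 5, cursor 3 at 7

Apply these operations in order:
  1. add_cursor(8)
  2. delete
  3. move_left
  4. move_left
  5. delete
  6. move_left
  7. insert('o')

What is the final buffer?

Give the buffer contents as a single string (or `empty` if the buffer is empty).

Answer: oooocxbq

Derivation:
After op 1 (add_cursor(8)): buffer="kbacrxiwbq" (len 10), cursors c1@1 c2@5 c3@7 c4@8, authorship ..........
After op 2 (delete): buffer="bacxbq" (len 6), cursors c1@0 c2@3 c3@4 c4@4, authorship ......
After op 3 (move_left): buffer="bacxbq" (len 6), cursors c1@0 c2@2 c3@3 c4@3, authorship ......
After op 4 (move_left): buffer="bacxbq" (len 6), cursors c1@0 c2@1 c3@2 c4@2, authorship ......
After op 5 (delete): buffer="cxbq" (len 4), cursors c1@0 c2@0 c3@0 c4@0, authorship ....
After op 6 (move_left): buffer="cxbq" (len 4), cursors c1@0 c2@0 c3@0 c4@0, authorship ....
After op 7 (insert('o')): buffer="oooocxbq" (len 8), cursors c1@4 c2@4 c3@4 c4@4, authorship 1234....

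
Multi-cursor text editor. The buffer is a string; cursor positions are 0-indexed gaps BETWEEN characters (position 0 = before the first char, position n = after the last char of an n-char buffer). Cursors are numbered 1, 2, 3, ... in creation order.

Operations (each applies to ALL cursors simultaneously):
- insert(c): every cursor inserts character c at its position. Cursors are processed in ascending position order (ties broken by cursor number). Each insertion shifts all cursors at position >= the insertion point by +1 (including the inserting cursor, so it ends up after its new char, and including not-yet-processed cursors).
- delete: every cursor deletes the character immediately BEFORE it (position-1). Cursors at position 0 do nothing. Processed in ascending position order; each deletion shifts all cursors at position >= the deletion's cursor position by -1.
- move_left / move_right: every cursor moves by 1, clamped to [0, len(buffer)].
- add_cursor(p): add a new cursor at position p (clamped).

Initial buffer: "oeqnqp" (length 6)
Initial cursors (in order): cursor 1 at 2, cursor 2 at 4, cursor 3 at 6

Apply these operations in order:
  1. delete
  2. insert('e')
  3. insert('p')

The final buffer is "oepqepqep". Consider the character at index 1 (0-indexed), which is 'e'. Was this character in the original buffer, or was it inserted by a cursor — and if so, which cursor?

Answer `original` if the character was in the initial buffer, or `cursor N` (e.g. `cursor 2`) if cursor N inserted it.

After op 1 (delete): buffer="oqq" (len 3), cursors c1@1 c2@2 c3@3, authorship ...
After op 2 (insert('e')): buffer="oeqeqe" (len 6), cursors c1@2 c2@4 c3@6, authorship .1.2.3
After op 3 (insert('p')): buffer="oepqepqep" (len 9), cursors c1@3 c2@6 c3@9, authorship .11.22.33
Authorship (.=original, N=cursor N): . 1 1 . 2 2 . 3 3
Index 1: author = 1

Answer: cursor 1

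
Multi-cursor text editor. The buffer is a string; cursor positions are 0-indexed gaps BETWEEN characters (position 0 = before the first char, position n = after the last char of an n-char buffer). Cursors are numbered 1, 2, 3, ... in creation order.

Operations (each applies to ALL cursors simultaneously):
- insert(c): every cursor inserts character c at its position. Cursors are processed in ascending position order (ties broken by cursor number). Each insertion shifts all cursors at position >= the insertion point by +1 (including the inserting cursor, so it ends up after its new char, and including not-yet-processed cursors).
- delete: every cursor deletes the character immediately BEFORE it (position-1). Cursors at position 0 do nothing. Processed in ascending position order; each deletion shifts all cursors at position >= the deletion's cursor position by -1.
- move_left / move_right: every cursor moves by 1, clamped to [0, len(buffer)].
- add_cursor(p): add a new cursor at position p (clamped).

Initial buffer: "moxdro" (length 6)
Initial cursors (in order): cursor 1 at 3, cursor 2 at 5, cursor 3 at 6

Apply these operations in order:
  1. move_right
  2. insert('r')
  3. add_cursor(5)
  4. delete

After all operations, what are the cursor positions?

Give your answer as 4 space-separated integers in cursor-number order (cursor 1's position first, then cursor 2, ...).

After op 1 (move_right): buffer="moxdro" (len 6), cursors c1@4 c2@6 c3@6, authorship ......
After op 2 (insert('r')): buffer="moxdrrorr" (len 9), cursors c1@5 c2@9 c3@9, authorship ....1..23
After op 3 (add_cursor(5)): buffer="moxdrrorr" (len 9), cursors c1@5 c4@5 c2@9 c3@9, authorship ....1..23
After op 4 (delete): buffer="moxro" (len 5), cursors c1@3 c4@3 c2@5 c3@5, authorship .....

Answer: 3 5 5 3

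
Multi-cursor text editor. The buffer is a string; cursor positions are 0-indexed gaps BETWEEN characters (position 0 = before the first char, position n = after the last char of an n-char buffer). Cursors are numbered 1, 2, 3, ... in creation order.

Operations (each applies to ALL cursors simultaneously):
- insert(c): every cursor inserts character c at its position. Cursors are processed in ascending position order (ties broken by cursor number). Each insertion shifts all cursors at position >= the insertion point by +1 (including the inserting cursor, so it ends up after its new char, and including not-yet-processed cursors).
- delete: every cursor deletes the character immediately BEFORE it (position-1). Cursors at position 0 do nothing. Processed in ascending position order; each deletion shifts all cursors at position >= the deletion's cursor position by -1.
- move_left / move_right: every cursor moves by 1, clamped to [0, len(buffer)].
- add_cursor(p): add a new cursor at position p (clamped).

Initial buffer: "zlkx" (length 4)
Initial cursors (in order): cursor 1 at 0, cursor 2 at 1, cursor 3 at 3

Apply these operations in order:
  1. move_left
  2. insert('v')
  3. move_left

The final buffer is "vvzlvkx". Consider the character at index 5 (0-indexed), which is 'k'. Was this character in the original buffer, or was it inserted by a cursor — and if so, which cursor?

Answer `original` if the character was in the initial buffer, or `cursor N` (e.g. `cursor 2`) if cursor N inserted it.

After op 1 (move_left): buffer="zlkx" (len 4), cursors c1@0 c2@0 c3@2, authorship ....
After op 2 (insert('v')): buffer="vvzlvkx" (len 7), cursors c1@2 c2@2 c3@5, authorship 12..3..
After op 3 (move_left): buffer="vvzlvkx" (len 7), cursors c1@1 c2@1 c3@4, authorship 12..3..
Authorship (.=original, N=cursor N): 1 2 . . 3 . .
Index 5: author = original

Answer: original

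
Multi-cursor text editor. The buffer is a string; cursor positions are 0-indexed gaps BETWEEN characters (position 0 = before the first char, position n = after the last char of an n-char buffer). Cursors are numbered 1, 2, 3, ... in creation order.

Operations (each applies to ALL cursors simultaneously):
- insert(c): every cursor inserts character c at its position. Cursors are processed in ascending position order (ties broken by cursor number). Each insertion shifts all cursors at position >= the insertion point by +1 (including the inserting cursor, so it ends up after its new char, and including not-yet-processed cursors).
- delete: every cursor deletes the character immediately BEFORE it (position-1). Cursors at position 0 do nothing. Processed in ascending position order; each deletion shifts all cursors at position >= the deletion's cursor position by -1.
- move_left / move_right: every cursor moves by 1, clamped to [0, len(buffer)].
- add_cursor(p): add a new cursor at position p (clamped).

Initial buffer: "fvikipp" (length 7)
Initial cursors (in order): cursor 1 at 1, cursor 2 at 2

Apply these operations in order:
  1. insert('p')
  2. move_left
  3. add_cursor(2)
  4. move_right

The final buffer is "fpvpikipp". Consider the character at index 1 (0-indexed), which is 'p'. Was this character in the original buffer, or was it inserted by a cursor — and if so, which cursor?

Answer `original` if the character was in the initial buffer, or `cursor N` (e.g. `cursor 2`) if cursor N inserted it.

After op 1 (insert('p')): buffer="fpvpikipp" (len 9), cursors c1@2 c2@4, authorship .1.2.....
After op 2 (move_left): buffer="fpvpikipp" (len 9), cursors c1@1 c2@3, authorship .1.2.....
After op 3 (add_cursor(2)): buffer="fpvpikipp" (len 9), cursors c1@1 c3@2 c2@3, authorship .1.2.....
After op 4 (move_right): buffer="fpvpikipp" (len 9), cursors c1@2 c3@3 c2@4, authorship .1.2.....
Authorship (.=original, N=cursor N): . 1 . 2 . . . . .
Index 1: author = 1

Answer: cursor 1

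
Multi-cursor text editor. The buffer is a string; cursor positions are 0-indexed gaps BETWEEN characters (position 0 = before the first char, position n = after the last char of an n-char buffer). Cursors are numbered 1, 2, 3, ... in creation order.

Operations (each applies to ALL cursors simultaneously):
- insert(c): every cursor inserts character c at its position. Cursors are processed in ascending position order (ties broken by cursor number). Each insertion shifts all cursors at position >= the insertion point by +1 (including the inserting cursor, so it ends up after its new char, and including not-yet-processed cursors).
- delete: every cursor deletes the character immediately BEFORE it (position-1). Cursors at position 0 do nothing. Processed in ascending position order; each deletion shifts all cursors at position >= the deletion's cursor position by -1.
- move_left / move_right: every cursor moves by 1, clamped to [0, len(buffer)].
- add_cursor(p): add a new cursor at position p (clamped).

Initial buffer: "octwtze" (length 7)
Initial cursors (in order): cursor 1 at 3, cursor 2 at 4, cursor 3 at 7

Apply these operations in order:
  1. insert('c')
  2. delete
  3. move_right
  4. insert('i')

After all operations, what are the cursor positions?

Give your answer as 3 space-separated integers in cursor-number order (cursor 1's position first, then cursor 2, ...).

After op 1 (insert('c')): buffer="octcwctzec" (len 10), cursors c1@4 c2@6 c3@10, authorship ...1.2...3
After op 2 (delete): buffer="octwtze" (len 7), cursors c1@3 c2@4 c3@7, authorship .......
After op 3 (move_right): buffer="octwtze" (len 7), cursors c1@4 c2@5 c3@7, authorship .......
After op 4 (insert('i')): buffer="octwitizei" (len 10), cursors c1@5 c2@7 c3@10, authorship ....1.2..3

Answer: 5 7 10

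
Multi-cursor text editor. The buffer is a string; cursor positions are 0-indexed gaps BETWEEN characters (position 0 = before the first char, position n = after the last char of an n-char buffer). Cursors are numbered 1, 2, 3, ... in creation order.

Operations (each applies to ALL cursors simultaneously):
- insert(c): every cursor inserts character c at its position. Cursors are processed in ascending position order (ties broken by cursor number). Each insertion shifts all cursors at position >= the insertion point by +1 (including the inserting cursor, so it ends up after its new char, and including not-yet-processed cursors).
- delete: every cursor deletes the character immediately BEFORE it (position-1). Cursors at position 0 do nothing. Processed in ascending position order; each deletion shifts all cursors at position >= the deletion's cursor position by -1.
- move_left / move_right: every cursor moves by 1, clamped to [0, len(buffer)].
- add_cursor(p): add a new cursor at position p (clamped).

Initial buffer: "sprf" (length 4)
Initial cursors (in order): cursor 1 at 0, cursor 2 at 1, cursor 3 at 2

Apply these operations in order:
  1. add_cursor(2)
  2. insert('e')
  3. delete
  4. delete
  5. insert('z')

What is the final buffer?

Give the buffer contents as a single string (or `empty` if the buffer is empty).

Answer: zzzzrf

Derivation:
After op 1 (add_cursor(2)): buffer="sprf" (len 4), cursors c1@0 c2@1 c3@2 c4@2, authorship ....
After op 2 (insert('e')): buffer="esepeerf" (len 8), cursors c1@1 c2@3 c3@6 c4@6, authorship 1.2.34..
After op 3 (delete): buffer="sprf" (len 4), cursors c1@0 c2@1 c3@2 c4@2, authorship ....
After op 4 (delete): buffer="rf" (len 2), cursors c1@0 c2@0 c3@0 c4@0, authorship ..
After op 5 (insert('z')): buffer="zzzzrf" (len 6), cursors c1@4 c2@4 c3@4 c4@4, authorship 1234..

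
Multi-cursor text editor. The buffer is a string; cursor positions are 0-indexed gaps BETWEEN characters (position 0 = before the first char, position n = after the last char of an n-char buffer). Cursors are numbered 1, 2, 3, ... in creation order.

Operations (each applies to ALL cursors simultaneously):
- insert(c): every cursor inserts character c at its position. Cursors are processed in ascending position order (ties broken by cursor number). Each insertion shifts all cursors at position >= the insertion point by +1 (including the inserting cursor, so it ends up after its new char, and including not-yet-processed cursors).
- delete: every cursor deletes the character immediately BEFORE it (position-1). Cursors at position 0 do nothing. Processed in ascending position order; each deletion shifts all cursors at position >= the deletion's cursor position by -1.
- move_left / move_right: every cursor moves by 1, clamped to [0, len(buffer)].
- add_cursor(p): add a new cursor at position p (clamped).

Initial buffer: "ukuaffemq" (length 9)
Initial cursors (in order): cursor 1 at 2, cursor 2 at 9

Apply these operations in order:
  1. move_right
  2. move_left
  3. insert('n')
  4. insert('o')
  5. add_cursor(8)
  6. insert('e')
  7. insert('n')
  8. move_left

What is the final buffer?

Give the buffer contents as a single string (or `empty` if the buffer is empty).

After op 1 (move_right): buffer="ukuaffemq" (len 9), cursors c1@3 c2@9, authorship .........
After op 2 (move_left): buffer="ukuaffemq" (len 9), cursors c1@2 c2@8, authorship .........
After op 3 (insert('n')): buffer="uknuaffemnq" (len 11), cursors c1@3 c2@10, authorship ..1......2.
After op 4 (insert('o')): buffer="uknouaffemnoq" (len 13), cursors c1@4 c2@12, authorship ..11......22.
After op 5 (add_cursor(8)): buffer="uknouaffemnoq" (len 13), cursors c1@4 c3@8 c2@12, authorship ..11......22.
After op 6 (insert('e')): buffer="uknoeuaffeemnoeq" (len 16), cursors c1@5 c3@10 c2@15, authorship ..111....3..222.
After op 7 (insert('n')): buffer="uknoenuaffenemnoenq" (len 19), cursors c1@6 c3@12 c2@18, authorship ..1111....33..2222.
After op 8 (move_left): buffer="uknoenuaffenemnoenq" (len 19), cursors c1@5 c3@11 c2@17, authorship ..1111....33..2222.

Answer: uknoenuaffenemnoenq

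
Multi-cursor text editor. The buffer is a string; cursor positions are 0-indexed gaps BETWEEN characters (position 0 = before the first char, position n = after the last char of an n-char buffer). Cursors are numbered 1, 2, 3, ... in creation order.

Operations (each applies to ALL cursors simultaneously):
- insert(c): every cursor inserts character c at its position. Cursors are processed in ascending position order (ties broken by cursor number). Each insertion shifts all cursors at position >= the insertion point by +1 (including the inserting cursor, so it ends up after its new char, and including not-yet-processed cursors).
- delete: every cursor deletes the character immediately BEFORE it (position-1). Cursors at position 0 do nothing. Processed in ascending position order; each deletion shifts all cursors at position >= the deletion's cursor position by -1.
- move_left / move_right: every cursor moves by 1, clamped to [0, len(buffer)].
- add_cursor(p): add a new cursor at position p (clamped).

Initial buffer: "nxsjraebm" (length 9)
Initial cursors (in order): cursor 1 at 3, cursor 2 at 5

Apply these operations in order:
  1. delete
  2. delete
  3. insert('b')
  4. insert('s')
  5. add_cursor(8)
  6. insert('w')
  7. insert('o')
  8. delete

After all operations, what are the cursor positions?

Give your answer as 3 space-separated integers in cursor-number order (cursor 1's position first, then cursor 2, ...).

After op 1 (delete): buffer="nxjaebm" (len 7), cursors c1@2 c2@3, authorship .......
After op 2 (delete): buffer="naebm" (len 5), cursors c1@1 c2@1, authorship .....
After op 3 (insert('b')): buffer="nbbaebm" (len 7), cursors c1@3 c2@3, authorship .12....
After op 4 (insert('s')): buffer="nbbssaebm" (len 9), cursors c1@5 c2@5, authorship .1212....
After op 5 (add_cursor(8)): buffer="nbbssaebm" (len 9), cursors c1@5 c2@5 c3@8, authorship .1212....
After op 6 (insert('w')): buffer="nbbsswwaebwm" (len 12), cursors c1@7 c2@7 c3@11, authorship .121212...3.
After op 7 (insert('o')): buffer="nbbsswwooaebwom" (len 15), cursors c1@9 c2@9 c3@14, authorship .12121212...33.
After op 8 (delete): buffer="nbbsswwaebwm" (len 12), cursors c1@7 c2@7 c3@11, authorship .121212...3.

Answer: 7 7 11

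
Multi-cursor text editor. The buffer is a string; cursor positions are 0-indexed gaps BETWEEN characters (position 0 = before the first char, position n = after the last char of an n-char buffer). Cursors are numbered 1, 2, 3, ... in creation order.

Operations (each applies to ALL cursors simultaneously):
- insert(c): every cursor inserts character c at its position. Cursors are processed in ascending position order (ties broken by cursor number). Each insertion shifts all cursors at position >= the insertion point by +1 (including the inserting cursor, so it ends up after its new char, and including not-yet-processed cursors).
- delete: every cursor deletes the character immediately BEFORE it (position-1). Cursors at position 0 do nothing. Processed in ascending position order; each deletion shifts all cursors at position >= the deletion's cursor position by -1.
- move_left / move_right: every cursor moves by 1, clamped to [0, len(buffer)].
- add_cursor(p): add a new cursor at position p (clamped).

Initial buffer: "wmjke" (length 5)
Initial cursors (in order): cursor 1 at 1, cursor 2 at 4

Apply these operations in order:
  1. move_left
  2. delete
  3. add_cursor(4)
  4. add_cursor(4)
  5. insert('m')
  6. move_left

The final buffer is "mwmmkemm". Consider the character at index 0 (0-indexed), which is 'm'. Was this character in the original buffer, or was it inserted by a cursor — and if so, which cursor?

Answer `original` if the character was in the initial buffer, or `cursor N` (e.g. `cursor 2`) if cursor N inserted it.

After op 1 (move_left): buffer="wmjke" (len 5), cursors c1@0 c2@3, authorship .....
After op 2 (delete): buffer="wmke" (len 4), cursors c1@0 c2@2, authorship ....
After op 3 (add_cursor(4)): buffer="wmke" (len 4), cursors c1@0 c2@2 c3@4, authorship ....
After op 4 (add_cursor(4)): buffer="wmke" (len 4), cursors c1@0 c2@2 c3@4 c4@4, authorship ....
After op 5 (insert('m')): buffer="mwmmkemm" (len 8), cursors c1@1 c2@4 c3@8 c4@8, authorship 1..2..34
After op 6 (move_left): buffer="mwmmkemm" (len 8), cursors c1@0 c2@3 c3@7 c4@7, authorship 1..2..34
Authorship (.=original, N=cursor N): 1 . . 2 . . 3 4
Index 0: author = 1

Answer: cursor 1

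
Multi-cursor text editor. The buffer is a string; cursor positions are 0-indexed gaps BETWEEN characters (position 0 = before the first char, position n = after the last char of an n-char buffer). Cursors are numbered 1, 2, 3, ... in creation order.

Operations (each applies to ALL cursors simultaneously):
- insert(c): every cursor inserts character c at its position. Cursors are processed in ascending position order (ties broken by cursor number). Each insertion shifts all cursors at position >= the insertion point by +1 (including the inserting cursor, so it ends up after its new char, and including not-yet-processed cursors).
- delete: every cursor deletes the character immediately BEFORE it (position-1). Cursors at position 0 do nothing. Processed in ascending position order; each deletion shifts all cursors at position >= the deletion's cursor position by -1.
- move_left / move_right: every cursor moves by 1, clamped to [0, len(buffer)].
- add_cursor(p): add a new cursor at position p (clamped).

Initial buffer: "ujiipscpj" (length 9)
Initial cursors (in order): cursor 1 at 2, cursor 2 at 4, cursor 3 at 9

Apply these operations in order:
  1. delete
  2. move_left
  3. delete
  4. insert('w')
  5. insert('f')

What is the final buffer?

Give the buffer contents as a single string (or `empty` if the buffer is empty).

After op 1 (delete): buffer="uipscp" (len 6), cursors c1@1 c2@2 c3@6, authorship ......
After op 2 (move_left): buffer="uipscp" (len 6), cursors c1@0 c2@1 c3@5, authorship ......
After op 3 (delete): buffer="ipsp" (len 4), cursors c1@0 c2@0 c3@3, authorship ....
After op 4 (insert('w')): buffer="wwipswp" (len 7), cursors c1@2 c2@2 c3@6, authorship 12...3.
After op 5 (insert('f')): buffer="wwffipswfp" (len 10), cursors c1@4 c2@4 c3@9, authorship 1212...33.

Answer: wwffipswfp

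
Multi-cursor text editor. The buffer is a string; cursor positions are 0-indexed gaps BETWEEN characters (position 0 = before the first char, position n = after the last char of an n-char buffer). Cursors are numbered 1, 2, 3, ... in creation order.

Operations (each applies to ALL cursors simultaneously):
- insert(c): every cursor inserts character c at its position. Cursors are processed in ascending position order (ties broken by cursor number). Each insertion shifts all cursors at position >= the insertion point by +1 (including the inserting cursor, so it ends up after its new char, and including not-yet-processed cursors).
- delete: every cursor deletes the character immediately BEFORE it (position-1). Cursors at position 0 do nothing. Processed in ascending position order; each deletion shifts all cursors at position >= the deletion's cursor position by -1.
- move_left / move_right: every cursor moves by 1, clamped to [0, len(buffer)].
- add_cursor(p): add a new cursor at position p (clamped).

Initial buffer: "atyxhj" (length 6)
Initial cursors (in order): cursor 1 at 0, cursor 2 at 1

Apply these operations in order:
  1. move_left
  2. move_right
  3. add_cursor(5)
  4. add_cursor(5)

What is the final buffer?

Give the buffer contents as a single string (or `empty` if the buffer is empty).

Answer: atyxhj

Derivation:
After op 1 (move_left): buffer="atyxhj" (len 6), cursors c1@0 c2@0, authorship ......
After op 2 (move_right): buffer="atyxhj" (len 6), cursors c1@1 c2@1, authorship ......
After op 3 (add_cursor(5)): buffer="atyxhj" (len 6), cursors c1@1 c2@1 c3@5, authorship ......
After op 4 (add_cursor(5)): buffer="atyxhj" (len 6), cursors c1@1 c2@1 c3@5 c4@5, authorship ......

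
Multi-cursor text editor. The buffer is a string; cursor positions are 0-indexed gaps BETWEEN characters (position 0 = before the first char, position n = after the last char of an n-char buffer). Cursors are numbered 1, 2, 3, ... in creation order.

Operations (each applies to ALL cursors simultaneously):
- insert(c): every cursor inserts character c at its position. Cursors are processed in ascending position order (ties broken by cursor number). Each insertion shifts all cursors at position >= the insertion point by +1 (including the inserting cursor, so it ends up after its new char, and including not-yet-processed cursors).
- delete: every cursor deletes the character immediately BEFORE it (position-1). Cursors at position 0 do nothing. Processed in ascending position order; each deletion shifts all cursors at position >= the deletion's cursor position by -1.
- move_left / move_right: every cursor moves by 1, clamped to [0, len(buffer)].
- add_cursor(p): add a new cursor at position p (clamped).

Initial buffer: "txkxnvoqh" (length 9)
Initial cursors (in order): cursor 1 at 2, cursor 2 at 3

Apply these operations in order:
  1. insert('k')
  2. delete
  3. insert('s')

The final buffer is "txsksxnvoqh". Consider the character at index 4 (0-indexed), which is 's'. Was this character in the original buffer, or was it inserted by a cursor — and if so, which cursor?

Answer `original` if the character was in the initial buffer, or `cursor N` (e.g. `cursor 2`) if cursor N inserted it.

After op 1 (insert('k')): buffer="txkkkxnvoqh" (len 11), cursors c1@3 c2@5, authorship ..1.2......
After op 2 (delete): buffer="txkxnvoqh" (len 9), cursors c1@2 c2@3, authorship .........
After op 3 (insert('s')): buffer="txsksxnvoqh" (len 11), cursors c1@3 c2@5, authorship ..1.2......
Authorship (.=original, N=cursor N): . . 1 . 2 . . . . . .
Index 4: author = 2

Answer: cursor 2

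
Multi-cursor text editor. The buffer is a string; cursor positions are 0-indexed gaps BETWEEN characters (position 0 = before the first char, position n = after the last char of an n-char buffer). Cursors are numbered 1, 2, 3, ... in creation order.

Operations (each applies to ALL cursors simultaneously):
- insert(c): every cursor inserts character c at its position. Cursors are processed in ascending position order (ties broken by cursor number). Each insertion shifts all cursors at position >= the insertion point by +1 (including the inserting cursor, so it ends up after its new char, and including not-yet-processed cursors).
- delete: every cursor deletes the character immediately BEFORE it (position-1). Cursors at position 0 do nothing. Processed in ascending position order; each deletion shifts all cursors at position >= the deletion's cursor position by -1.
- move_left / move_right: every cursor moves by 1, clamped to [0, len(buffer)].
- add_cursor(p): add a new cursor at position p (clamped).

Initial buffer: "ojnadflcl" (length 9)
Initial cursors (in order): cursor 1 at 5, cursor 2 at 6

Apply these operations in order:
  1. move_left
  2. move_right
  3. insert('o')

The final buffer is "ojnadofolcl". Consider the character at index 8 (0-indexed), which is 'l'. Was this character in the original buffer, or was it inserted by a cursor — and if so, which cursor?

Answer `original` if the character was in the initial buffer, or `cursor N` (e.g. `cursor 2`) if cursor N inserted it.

After op 1 (move_left): buffer="ojnadflcl" (len 9), cursors c1@4 c2@5, authorship .........
After op 2 (move_right): buffer="ojnadflcl" (len 9), cursors c1@5 c2@6, authorship .........
After op 3 (insert('o')): buffer="ojnadofolcl" (len 11), cursors c1@6 c2@8, authorship .....1.2...
Authorship (.=original, N=cursor N): . . . . . 1 . 2 . . .
Index 8: author = original

Answer: original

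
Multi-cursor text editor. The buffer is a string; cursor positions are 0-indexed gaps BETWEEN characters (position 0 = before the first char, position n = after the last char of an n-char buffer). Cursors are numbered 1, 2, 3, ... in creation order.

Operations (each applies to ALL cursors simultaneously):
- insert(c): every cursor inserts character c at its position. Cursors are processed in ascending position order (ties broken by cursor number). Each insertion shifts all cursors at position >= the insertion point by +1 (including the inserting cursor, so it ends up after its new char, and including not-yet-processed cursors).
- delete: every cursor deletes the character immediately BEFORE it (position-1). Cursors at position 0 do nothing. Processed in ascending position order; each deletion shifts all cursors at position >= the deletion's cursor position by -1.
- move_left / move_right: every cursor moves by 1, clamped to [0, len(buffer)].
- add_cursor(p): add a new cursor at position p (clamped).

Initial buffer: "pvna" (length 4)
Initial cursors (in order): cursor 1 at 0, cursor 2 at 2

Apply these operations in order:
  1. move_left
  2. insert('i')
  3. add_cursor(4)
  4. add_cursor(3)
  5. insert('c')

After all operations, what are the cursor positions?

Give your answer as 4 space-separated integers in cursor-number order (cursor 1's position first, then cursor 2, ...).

Answer: 2 6 8 6

Derivation:
After op 1 (move_left): buffer="pvna" (len 4), cursors c1@0 c2@1, authorship ....
After op 2 (insert('i')): buffer="ipivna" (len 6), cursors c1@1 c2@3, authorship 1.2...
After op 3 (add_cursor(4)): buffer="ipivna" (len 6), cursors c1@1 c2@3 c3@4, authorship 1.2...
After op 4 (add_cursor(3)): buffer="ipivna" (len 6), cursors c1@1 c2@3 c4@3 c3@4, authorship 1.2...
After op 5 (insert('c')): buffer="icpiccvcna" (len 10), cursors c1@2 c2@6 c4@6 c3@8, authorship 11.224.3..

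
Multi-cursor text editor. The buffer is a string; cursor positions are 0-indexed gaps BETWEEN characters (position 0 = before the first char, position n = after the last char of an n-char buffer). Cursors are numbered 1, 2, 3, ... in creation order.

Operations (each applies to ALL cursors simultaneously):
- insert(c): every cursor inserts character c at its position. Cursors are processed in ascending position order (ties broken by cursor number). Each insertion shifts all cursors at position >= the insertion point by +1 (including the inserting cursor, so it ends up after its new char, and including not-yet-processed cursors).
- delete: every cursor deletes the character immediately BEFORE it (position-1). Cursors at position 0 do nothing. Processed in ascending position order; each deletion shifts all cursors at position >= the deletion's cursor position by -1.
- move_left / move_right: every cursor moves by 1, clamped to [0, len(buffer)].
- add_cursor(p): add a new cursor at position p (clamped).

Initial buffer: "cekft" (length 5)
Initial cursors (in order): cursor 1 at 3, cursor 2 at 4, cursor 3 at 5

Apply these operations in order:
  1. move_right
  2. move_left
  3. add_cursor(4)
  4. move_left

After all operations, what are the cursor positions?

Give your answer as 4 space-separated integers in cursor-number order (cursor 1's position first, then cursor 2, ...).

Answer: 2 3 3 3

Derivation:
After op 1 (move_right): buffer="cekft" (len 5), cursors c1@4 c2@5 c3@5, authorship .....
After op 2 (move_left): buffer="cekft" (len 5), cursors c1@3 c2@4 c3@4, authorship .....
After op 3 (add_cursor(4)): buffer="cekft" (len 5), cursors c1@3 c2@4 c3@4 c4@4, authorship .....
After op 4 (move_left): buffer="cekft" (len 5), cursors c1@2 c2@3 c3@3 c4@3, authorship .....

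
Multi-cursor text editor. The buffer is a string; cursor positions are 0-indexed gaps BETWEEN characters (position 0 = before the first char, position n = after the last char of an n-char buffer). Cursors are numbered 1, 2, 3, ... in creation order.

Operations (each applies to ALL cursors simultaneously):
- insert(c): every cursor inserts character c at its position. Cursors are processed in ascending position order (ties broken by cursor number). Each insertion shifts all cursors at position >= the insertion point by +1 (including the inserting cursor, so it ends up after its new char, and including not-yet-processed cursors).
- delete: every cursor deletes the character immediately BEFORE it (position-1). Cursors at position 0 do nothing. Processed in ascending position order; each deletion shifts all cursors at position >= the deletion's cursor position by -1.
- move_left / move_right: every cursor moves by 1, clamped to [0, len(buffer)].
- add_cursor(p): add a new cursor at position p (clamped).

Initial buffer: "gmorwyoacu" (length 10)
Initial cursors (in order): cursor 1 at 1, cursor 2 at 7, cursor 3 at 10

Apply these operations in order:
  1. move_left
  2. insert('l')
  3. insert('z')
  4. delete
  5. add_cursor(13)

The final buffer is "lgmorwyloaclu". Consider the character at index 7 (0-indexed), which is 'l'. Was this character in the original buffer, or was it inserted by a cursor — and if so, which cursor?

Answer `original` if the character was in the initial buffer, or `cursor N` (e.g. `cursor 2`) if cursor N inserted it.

After op 1 (move_left): buffer="gmorwyoacu" (len 10), cursors c1@0 c2@6 c3@9, authorship ..........
After op 2 (insert('l')): buffer="lgmorwyloaclu" (len 13), cursors c1@1 c2@8 c3@12, authorship 1......2...3.
After op 3 (insert('z')): buffer="lzgmorwylzoaclzu" (len 16), cursors c1@2 c2@10 c3@15, authorship 11......22...33.
After op 4 (delete): buffer="lgmorwyloaclu" (len 13), cursors c1@1 c2@8 c3@12, authorship 1......2...3.
After op 5 (add_cursor(13)): buffer="lgmorwyloaclu" (len 13), cursors c1@1 c2@8 c3@12 c4@13, authorship 1......2...3.
Authorship (.=original, N=cursor N): 1 . . . . . . 2 . . . 3 .
Index 7: author = 2

Answer: cursor 2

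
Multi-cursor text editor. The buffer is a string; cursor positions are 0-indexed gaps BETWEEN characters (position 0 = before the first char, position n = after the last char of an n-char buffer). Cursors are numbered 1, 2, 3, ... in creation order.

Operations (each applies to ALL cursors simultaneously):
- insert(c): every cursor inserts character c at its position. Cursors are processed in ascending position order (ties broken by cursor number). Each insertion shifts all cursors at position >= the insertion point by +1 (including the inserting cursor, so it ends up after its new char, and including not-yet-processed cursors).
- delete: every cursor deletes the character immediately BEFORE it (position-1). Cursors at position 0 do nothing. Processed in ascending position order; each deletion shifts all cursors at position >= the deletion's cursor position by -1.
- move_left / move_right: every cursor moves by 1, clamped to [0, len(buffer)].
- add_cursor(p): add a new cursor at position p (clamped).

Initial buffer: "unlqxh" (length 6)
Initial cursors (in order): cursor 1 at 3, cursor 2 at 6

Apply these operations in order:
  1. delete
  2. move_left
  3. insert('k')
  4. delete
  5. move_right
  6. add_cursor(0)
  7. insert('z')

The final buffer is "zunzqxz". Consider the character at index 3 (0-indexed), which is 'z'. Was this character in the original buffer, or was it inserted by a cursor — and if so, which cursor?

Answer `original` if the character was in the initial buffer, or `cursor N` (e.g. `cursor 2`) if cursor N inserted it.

Answer: cursor 1

Derivation:
After op 1 (delete): buffer="unqx" (len 4), cursors c1@2 c2@4, authorship ....
After op 2 (move_left): buffer="unqx" (len 4), cursors c1@1 c2@3, authorship ....
After op 3 (insert('k')): buffer="uknqkx" (len 6), cursors c1@2 c2@5, authorship .1..2.
After op 4 (delete): buffer="unqx" (len 4), cursors c1@1 c2@3, authorship ....
After op 5 (move_right): buffer="unqx" (len 4), cursors c1@2 c2@4, authorship ....
After op 6 (add_cursor(0)): buffer="unqx" (len 4), cursors c3@0 c1@2 c2@4, authorship ....
After op 7 (insert('z')): buffer="zunzqxz" (len 7), cursors c3@1 c1@4 c2@7, authorship 3..1..2
Authorship (.=original, N=cursor N): 3 . . 1 . . 2
Index 3: author = 1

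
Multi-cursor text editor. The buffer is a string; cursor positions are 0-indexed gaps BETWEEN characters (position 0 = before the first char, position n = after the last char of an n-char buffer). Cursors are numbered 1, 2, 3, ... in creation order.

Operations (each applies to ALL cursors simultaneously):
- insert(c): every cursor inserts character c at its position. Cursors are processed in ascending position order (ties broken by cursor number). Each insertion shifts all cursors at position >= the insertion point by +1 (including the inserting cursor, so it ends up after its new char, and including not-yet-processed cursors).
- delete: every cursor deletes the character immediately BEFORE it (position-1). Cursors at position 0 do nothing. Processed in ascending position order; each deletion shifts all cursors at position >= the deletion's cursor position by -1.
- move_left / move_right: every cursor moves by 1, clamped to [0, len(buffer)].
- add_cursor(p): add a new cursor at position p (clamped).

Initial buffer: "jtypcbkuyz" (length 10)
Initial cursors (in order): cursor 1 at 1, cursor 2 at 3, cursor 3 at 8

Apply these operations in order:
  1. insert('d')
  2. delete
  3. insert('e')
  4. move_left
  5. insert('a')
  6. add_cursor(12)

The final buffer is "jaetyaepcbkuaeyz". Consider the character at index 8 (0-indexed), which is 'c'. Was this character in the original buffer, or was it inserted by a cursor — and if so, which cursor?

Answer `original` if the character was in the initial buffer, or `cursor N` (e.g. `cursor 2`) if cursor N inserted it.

Answer: original

Derivation:
After op 1 (insert('d')): buffer="jdtydpcbkudyz" (len 13), cursors c1@2 c2@5 c3@11, authorship .1..2.....3..
After op 2 (delete): buffer="jtypcbkuyz" (len 10), cursors c1@1 c2@3 c3@8, authorship ..........
After op 3 (insert('e')): buffer="jetyepcbkueyz" (len 13), cursors c1@2 c2@5 c3@11, authorship .1..2.....3..
After op 4 (move_left): buffer="jetyepcbkueyz" (len 13), cursors c1@1 c2@4 c3@10, authorship .1..2.....3..
After op 5 (insert('a')): buffer="jaetyaepcbkuaeyz" (len 16), cursors c1@2 c2@6 c3@13, authorship .11..22.....33..
After op 6 (add_cursor(12)): buffer="jaetyaepcbkuaeyz" (len 16), cursors c1@2 c2@6 c4@12 c3@13, authorship .11..22.....33..
Authorship (.=original, N=cursor N): . 1 1 . . 2 2 . . . . . 3 3 . .
Index 8: author = original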